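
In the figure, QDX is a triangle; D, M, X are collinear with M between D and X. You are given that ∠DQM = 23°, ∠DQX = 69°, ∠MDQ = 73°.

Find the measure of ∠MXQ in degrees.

1. ∠QDX = 73°  [M on ray DX]
2. ∠DXQ = 38°  [△QDX]
3. ∠MXQ = 38°  [M on ray XD]

∠MXQ = 38°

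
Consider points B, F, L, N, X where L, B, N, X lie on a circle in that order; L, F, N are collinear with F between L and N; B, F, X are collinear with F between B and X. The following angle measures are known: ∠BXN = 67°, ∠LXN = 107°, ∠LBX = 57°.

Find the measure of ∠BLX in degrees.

1. ∠BLN = 67°  [same arc BN]
2. ∠LBN = 73°  [cyclic LBNX, opposite ∠B+∠X]
3. ∠BNL = 40°  [△LBN]
4. ∠BXL = 40°  [same arc LB]
5. ∠BLX = 83°  [△LBX]

∠BLX = 83°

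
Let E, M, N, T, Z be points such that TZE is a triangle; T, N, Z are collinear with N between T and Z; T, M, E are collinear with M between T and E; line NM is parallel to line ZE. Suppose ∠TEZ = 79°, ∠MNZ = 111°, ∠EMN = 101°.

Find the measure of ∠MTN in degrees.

1. ∠NMT = 79°  [NM∥ZE, corresponding at M]
2. ∠MNT = 69°  [linear pair at N on TZ]
3. ∠MTN = 32°  [△TNM]

∠MTN = 32°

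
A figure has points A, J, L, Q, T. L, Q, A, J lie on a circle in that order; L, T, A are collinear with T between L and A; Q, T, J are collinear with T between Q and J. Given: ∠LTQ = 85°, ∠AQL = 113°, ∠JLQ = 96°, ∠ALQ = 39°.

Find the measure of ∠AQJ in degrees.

1. ∠ATQ = 95°  [linear pair at T on LA]
2. ∠LAQ = 28°  [△LQA]
3. ∠AQJ = 57°  [△QTA]

∠AQJ = 57°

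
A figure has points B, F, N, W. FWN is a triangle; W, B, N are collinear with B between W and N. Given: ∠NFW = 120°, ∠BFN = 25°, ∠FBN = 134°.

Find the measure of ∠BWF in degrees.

∠BWF = 39°

1. ∠BNF = 21°  [△FBN]
2. ∠FNW = 21°  [B on ray NW]
3. ∠FWN = 39°  [△FWN]
4. ∠BWF = 39°  [B on ray WN]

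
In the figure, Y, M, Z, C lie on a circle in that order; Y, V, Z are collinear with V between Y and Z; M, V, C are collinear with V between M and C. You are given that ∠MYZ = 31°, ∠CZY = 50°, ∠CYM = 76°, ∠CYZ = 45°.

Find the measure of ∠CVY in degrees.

∠CVY = 81°

1. ∠CMY = 50°  [same arc YC]
2. ∠MCY = 54°  [△YMC]
3. ∠CVY = 81°  [△YVC]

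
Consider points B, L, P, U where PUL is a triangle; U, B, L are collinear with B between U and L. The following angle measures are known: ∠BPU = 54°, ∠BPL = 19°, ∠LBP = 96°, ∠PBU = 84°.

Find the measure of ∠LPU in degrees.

1. ∠BUP = 42°  [△PUB]
2. ∠BLP = 65°  [△PBL]
3. ∠LUP = 42°  [B on ray UL]
4. ∠PLU = 65°  [B on ray LU]
5. ∠LPU = 73°  [△PUL]

∠LPU = 73°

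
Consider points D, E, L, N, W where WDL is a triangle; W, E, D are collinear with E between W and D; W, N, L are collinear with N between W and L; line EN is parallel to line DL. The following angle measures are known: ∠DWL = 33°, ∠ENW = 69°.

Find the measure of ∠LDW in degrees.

∠LDW = 78°

1. ∠EWN = 33°  [E on WD, N on WL]
2. ∠NEW = 78°  [△WEN]
3. ∠LDW = 78°  [EN∥DL, corresponding at E]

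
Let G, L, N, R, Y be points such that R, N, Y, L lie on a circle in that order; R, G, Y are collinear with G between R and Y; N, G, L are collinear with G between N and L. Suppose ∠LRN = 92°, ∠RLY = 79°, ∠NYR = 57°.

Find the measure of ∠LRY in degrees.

∠LRY = 70°

1. ∠NLR = 57°  [same arc RN]
2. ∠LNR = 31°  [△RNL]
3. ∠LYR = 31°  [same arc RL]
4. ∠LRY = 70°  [△RYL]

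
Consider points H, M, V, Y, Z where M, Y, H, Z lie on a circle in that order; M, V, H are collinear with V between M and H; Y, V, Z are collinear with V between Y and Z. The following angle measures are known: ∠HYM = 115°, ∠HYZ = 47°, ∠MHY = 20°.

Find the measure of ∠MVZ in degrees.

∠MVZ = 113°

1. ∠HMZ = 47°  [same arc HZ]
2. ∠MZY = 20°  [same arc MY]
3. ∠MVZ = 113°  [△MVZ]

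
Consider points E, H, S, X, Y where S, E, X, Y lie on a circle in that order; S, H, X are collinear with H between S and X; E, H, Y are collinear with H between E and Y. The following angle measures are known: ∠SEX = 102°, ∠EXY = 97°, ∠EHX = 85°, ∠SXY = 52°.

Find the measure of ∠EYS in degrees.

1. ∠ESY = 83°  [cyclic SEXY, opposite ∠S+∠X]
2. ∠SEY = 52°  [same arc SY]
3. ∠EYS = 45°  [△SEY]

∠EYS = 45°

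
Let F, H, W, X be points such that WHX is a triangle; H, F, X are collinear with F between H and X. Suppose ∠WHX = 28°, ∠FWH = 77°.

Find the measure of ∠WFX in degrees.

∠WFX = 105°

1. ∠FHW = 28°  [F on ray HX]
2. ∠HFW = 75°  [△WHF]
3. ∠WFX = 105°  [linear pair at F on HX]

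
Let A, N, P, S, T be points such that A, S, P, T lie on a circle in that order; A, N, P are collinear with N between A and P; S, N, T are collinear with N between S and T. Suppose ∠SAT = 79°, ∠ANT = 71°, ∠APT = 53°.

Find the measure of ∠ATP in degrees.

∠ATP = 66°

1. ∠SPT = 101°  [cyclic ASPT, opposite ∠A+∠P]
2. ∠PNT = 109°  [linear pair at N on AP]
3. ∠PTS = 18°  [△PNT]
4. ∠PST = 61°  [△SPT]
5. ∠PAT = 61°  [same arc PT]
6. ∠ATP = 66°  [△APT]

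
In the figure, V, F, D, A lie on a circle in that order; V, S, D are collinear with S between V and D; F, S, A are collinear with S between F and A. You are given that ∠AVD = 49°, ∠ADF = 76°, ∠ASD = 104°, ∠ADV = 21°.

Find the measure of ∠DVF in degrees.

1. ∠AFD = 49°  [same arc DA]
2. ∠DAF = 55°  [△FDA]
3. ∠DVF = 55°  [same arc FD]

∠DVF = 55°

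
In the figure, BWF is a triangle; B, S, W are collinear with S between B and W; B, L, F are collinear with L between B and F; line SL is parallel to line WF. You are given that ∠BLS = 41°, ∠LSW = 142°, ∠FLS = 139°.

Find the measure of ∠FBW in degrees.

1. ∠BSL = 38°  [linear pair at S on BW]
2. ∠LBS = 101°  [△BSL]
3. ∠FBW = 101°  [S on BW, L on BF]

∠FBW = 101°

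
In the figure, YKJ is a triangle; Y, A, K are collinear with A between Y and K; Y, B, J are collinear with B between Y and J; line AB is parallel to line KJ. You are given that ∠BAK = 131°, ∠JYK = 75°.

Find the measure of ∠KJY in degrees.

∠KJY = 56°

1. ∠BAY = 49°  [linear pair at A on YK]
2. ∠AYB = 75°  [A on YK, B on YJ]
3. ∠ABY = 56°  [△YAB]
4. ∠KJY = 56°  [AB∥KJ, corresponding at B]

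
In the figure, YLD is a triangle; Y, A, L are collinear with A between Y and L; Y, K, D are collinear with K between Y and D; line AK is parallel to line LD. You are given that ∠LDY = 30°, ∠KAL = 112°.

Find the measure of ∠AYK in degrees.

1. ∠AKY = 30°  [AK∥LD, corresponding at K]
2. ∠KAY = 68°  [linear pair at A on YL]
3. ∠AYK = 82°  [△YAK]

∠AYK = 82°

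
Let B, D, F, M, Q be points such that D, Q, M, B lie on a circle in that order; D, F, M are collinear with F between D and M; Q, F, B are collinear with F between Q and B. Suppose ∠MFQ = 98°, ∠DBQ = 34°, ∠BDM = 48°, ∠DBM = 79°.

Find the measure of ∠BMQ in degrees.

1. ∠BFD = 98°  [vertical angles at F]
2. ∠BQM = 48°  [same arc MB]
3. ∠BMD = 53°  [△DMB]
4. ∠BFM = 82°  [linear pair at F on DM]
5. ∠MBQ = 45°  [△MFB]
6. ∠BMQ = 87°  [△QMB]

∠BMQ = 87°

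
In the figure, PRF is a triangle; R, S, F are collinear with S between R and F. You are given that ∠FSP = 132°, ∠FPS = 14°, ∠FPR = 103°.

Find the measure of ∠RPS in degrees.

∠RPS = 89°

1. ∠PFS = 34°  [△PSF]
2. ∠PSR = 48°  [linear pair at S on RF]
3. ∠PFR = 34°  [S on ray FR]
4. ∠FRP = 43°  [△PRF]
5. ∠PRS = 43°  [S on ray RF]
6. ∠RPS = 89°  [△PRS]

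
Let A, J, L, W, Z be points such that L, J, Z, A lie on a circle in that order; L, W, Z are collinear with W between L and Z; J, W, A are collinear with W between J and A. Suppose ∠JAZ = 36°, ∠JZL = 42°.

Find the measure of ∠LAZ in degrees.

∠LAZ = 78°

1. ∠JLZ = 36°  [same arc JZ]
2. ∠LJZ = 102°  [△LJZ]
3. ∠LAZ = 78°  [cyclic LJZA, opposite ∠J+∠A]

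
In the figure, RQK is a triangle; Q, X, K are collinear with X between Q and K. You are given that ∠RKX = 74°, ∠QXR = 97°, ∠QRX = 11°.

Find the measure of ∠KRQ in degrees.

∠KRQ = 34°

1. ∠QKR = 74°  [X on ray KQ]
2. ∠RQX = 72°  [△RQX]
3. ∠KQR = 72°  [X on ray QK]
4. ∠KRQ = 34°  [△RQK]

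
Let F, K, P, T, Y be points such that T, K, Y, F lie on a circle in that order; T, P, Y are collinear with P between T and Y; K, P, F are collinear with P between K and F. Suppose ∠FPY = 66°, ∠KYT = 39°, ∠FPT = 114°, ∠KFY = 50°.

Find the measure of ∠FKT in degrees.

1. ∠KPT = 66°  [vertical angles at P]
2. ∠KTY = 50°  [same arc KY]
3. ∠FKT = 64°  [△TPK]

∠FKT = 64°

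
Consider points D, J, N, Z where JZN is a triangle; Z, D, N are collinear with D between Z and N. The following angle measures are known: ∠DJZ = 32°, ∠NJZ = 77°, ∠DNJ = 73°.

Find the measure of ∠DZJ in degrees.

1. ∠JNZ = 73°  [D on ray NZ]
2. ∠JZN = 30°  [△JZN]
3. ∠DZJ = 30°  [D on ray ZN]

∠DZJ = 30°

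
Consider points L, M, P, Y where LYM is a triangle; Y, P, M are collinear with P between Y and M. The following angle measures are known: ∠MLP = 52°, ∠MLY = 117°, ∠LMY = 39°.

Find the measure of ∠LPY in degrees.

1. ∠LMP = 39°  [P on ray MY]
2. ∠LPM = 89°  [△LPM]
3. ∠LPY = 91°  [linear pair at P on YM]

∠LPY = 91°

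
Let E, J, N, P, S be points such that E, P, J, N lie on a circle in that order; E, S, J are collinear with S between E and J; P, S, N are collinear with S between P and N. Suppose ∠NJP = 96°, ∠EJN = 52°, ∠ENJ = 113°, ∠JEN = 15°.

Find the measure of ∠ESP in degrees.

∠ESP = 59°

1. ∠EPN = 52°  [same arc EN]
2. ∠JPN = 15°  [same arc JN]
3. ∠JNP = 69°  [△PJN]
4. ∠JEP = 69°  [same arc PJ]
5. ∠ESP = 59°  [△ESP]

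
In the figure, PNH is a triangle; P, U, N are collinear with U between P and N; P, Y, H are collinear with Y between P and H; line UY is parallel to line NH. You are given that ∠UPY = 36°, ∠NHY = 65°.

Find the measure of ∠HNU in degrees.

1. ∠HPN = 36°  [U on PN, Y on PH]
2. ∠NHP = 65°  [Y on ray HP]
3. ∠HNP = 79°  [△PNH]
4. ∠HNU = 79°  [U on ray NP]

∠HNU = 79°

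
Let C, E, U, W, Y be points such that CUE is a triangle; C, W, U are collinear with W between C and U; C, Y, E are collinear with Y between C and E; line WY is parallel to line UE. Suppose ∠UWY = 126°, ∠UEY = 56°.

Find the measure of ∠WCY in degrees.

∠WCY = 70°

1. ∠CWY = 54°  [linear pair at W on CU]
2. ∠CEU = 56°  [Y on ray EC]
3. ∠CUE = 54°  [WY∥UE, corresponding at W]
4. ∠ECU = 70°  [△CUE]
5. ∠WCY = 70°  [W on CU, Y on CE]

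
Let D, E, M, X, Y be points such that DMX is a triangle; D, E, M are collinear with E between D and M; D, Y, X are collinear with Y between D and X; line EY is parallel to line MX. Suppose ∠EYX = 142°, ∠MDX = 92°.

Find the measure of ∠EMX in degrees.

∠EMX = 50°

1. ∠DYE = 38°  [linear pair at Y on DX]
2. ∠EDY = 92°  [E on DM, Y on DX]
3. ∠DEY = 50°  [△DEY]
4. ∠MEY = 130°  [linear pair at E on DM]
5. ∠EMX = 50°  [EY∥MX, co-interior at M–E]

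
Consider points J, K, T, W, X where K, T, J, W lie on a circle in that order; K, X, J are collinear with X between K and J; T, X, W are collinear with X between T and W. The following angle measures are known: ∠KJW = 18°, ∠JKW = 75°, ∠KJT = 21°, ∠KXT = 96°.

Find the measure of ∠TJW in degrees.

∠TJW = 39°

1. ∠KTW = 18°  [same arc KW]
2. ∠KWT = 21°  [same arc KT]
3. ∠TKW = 141°  [△KTW]
4. ∠TJW = 39°  [cyclic KTJW, opposite ∠K+∠J]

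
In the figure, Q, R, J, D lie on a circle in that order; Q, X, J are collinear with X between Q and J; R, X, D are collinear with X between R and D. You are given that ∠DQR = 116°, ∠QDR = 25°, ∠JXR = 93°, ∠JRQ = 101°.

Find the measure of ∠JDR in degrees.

∠JDR = 54°

1. ∠DJR = 64°  [cyclic QRJD, opposite ∠Q+∠J]
2. ∠QJR = 25°  [same arc QR]
3. ∠DRJ = 62°  [△RXJ]
4. ∠JDR = 54°  [△RJD]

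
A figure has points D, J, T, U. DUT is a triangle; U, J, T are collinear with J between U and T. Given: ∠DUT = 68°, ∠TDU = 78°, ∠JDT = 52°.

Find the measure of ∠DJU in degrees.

∠DJU = 86°

1. ∠DTU = 34°  [△DUT]
2. ∠DTJ = 34°  [J on ray TU]
3. ∠DJT = 94°  [△DJT]
4. ∠DJU = 86°  [linear pair at J on UT]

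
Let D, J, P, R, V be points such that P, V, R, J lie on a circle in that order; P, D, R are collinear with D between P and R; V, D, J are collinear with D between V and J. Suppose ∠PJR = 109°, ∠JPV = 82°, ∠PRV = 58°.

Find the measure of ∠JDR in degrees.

∠JDR = 89°

1. ∠PVR = 71°  [cyclic PVRJ, opposite ∠V+∠J]
2. ∠PJV = 58°  [same arc PV]
3. ∠RPV = 51°  [△PVR]
4. ∠JVP = 40°  [△PVJ]
5. ∠RJV = 51°  [same arc VR]
6. ∠JRP = 40°  [same arc PJ]
7. ∠JDR = 89°  [△RDJ]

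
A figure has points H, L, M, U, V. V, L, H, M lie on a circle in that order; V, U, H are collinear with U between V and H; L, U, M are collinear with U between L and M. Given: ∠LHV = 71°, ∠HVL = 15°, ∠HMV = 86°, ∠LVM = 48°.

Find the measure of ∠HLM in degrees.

1. ∠HML = 15°  [same arc LH]
2. ∠LHM = 132°  [cyclic VLHM, opposite ∠V+∠H]
3. ∠HLM = 33°  [△LHM]

∠HLM = 33°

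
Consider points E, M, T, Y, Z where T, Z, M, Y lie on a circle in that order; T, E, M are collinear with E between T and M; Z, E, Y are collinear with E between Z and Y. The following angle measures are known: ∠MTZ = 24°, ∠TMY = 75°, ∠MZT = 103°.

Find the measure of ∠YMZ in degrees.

∠YMZ = 128°

1. ∠TMZ = 53°  [△TZM]
2. ∠TZY = 75°  [same arc TY]
3. ∠TYZ = 53°  [same arc TZ]
4. ∠YTZ = 52°  [△TZY]
5. ∠YMZ = 128°  [cyclic TZMY, opposite ∠T+∠M]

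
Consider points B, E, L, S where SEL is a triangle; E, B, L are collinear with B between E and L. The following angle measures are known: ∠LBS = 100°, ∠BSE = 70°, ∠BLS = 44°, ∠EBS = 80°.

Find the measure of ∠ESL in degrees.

1. ∠BES = 30°  [△SEB]
2. ∠ELS = 44°  [B on ray LE]
3. ∠LES = 30°  [B on ray EL]
4. ∠ESL = 106°  [△SEL]

∠ESL = 106°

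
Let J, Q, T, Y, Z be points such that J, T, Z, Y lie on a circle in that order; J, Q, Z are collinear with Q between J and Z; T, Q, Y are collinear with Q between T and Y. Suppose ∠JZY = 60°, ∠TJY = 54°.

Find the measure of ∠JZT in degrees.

1. ∠JTY = 60°  [same arc JY]
2. ∠JYT = 66°  [△JTY]
3. ∠JZT = 66°  [same arc JT]

∠JZT = 66°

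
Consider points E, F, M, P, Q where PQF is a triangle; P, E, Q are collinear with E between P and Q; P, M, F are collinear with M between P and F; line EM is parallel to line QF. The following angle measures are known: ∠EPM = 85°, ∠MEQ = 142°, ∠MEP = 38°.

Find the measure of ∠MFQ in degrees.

1. ∠EMP = 57°  [△PEM]
2. ∠EMF = 123°  [linear pair at M on PF]
3. ∠MFQ = 57°  [EM∥QF, co-interior at F–M]

∠MFQ = 57°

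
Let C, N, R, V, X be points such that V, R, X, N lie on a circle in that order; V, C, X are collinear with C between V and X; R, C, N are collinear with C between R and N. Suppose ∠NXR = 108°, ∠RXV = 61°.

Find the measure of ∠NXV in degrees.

∠NXV = 47°

1. ∠NVR = 72°  [cyclic VRXN, opposite ∠V+∠X]
2. ∠RNV = 61°  [same arc VR]
3. ∠NRV = 47°  [△VRN]
4. ∠NXV = 47°  [same arc VN]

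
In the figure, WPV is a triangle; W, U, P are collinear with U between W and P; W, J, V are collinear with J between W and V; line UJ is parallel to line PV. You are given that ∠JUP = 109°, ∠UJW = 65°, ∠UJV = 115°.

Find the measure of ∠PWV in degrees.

∠PWV = 44°

1. ∠JUW = 71°  [linear pair at U on WP]
2. ∠JWU = 44°  [△WUJ]
3. ∠PWV = 44°  [U on WP, J on WV]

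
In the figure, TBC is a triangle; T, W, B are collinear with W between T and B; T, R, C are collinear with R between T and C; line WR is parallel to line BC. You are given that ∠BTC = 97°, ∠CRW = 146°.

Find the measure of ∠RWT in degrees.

1. ∠RTW = 97°  [W on TB, R on TC]
2. ∠TRW = 34°  [linear pair at R on TC]
3. ∠RWT = 49°  [△TWR]

∠RWT = 49°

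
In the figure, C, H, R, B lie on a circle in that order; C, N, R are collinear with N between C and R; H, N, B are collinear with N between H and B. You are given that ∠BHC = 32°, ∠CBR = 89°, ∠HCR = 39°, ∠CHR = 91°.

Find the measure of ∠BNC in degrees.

∠BNC = 71°

1. ∠BRC = 32°  [same arc CB]
2. ∠HBR = 39°  [same arc HR]
3. ∠BNR = 109°  [△RNB]
4. ∠BNC = 71°  [linear pair at N on CR]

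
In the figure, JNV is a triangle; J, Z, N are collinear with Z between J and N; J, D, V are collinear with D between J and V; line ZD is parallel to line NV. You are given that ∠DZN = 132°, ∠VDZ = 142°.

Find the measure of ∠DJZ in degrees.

∠DJZ = 94°

1. ∠DZJ = 48°  [linear pair at Z on JN]
2. ∠JDZ = 38°  [linear pair at D on JV]
3. ∠DJZ = 94°  [△JZD]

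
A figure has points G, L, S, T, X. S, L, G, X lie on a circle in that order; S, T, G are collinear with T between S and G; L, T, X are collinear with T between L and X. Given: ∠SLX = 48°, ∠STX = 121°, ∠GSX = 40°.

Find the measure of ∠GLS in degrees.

∠GLS = 88°

1. ∠SGX = 48°  [same arc SX]
2. ∠GXS = 92°  [△SGX]
3. ∠GLS = 88°  [cyclic SLGX, opposite ∠L+∠X]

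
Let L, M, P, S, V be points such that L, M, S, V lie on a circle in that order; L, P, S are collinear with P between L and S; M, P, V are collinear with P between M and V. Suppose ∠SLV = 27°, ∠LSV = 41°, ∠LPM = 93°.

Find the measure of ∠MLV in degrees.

∠MLV = 73°

1. ∠SMV = 27°  [same arc SV]
2. ∠LMV = 41°  [same arc LV]
3. ∠MPS = 87°  [linear pair at P on LS]
4. ∠LSM = 66°  [△MPS]
5. ∠LVM = 66°  [same arc LM]
6. ∠MLV = 73°  [△LMV]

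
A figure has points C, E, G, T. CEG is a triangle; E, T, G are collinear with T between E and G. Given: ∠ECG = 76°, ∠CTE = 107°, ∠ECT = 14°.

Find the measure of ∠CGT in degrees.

1. ∠CET = 59°  [△CET]
2. ∠CEG = 59°  [T on ray EG]
3. ∠CGE = 45°  [△CEG]
4. ∠CGT = 45°  [T on ray GE]

∠CGT = 45°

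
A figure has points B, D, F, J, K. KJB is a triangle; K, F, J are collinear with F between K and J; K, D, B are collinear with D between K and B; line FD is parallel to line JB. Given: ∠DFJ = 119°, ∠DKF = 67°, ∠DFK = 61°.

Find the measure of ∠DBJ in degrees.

1. ∠FDK = 52°  [△KFD]
2. ∠BDF = 128°  [linear pair at D on KB]
3. ∠DBJ = 52°  [FD∥JB, co-interior at B–D]

∠DBJ = 52°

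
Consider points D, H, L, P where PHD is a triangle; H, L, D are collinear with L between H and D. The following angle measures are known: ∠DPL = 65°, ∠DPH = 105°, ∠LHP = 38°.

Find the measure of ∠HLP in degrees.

1. ∠DHP = 38°  [L on ray HD]
2. ∠HDP = 37°  [△PHD]
3. ∠LDP = 37°  [L on ray DH]
4. ∠DLP = 78°  [△PLD]
5. ∠HLP = 102°  [linear pair at L on HD]

∠HLP = 102°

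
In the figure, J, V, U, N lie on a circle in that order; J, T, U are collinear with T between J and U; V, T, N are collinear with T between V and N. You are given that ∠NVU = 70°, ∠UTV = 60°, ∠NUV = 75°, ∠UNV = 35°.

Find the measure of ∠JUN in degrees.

∠JUN = 25°

1. ∠JTN = 60°  [vertical angles at T]
2. ∠NTU = 120°  [linear pair at T on JU]
3. ∠JUN = 25°  [△UTN]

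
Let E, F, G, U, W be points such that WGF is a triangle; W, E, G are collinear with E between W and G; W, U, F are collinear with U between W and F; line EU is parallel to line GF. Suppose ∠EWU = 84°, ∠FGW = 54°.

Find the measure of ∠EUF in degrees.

∠EUF = 138°

1. ∠FWG = 84°  [E on WG, U on WF]
2. ∠GFW = 42°  [△WGF]
3. ∠EUW = 42°  [EU∥GF, corresponding at U]
4. ∠EUF = 138°  [linear pair at U on WF]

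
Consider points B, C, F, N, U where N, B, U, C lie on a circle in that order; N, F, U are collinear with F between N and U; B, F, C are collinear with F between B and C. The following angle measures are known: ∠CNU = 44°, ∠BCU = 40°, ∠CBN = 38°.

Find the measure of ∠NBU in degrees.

1. ∠CUN = 38°  [same arc NC]
2. ∠NCU = 98°  [△NUC]
3. ∠NBU = 82°  [cyclic NBUC, opposite ∠B+∠C]

∠NBU = 82°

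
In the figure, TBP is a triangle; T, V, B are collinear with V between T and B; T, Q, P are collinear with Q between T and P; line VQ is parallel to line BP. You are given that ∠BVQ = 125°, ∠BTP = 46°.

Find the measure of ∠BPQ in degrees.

∠BPQ = 79°

1. ∠QVT = 55°  [linear pair at V on TB]
2. ∠QTV = 46°  [V on TB, Q on TP]
3. ∠TQV = 79°  [△TVQ]
4. ∠PQV = 101°  [linear pair at Q on TP]
5. ∠BPQ = 79°  [VQ∥BP, co-interior at P–Q]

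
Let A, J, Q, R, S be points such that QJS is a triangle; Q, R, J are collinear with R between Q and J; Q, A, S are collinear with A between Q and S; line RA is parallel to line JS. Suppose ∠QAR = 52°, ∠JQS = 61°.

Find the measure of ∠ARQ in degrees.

1. ∠JSQ = 52°  [RA∥JS, corresponding at A]
2. ∠QJS = 67°  [△QJS]
3. ∠ARQ = 67°  [RA∥JS, corresponding at R]

∠ARQ = 67°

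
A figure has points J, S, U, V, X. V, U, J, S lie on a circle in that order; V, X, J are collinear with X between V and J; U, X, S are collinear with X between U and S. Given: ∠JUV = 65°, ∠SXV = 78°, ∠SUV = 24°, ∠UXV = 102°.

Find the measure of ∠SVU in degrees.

1. ∠JSV = 115°  [cyclic VUJS, opposite ∠U+∠S]
2. ∠SJV = 24°  [same arc VS]
3. ∠JVS = 41°  [△VJS]
4. ∠USV = 61°  [△VXS]
5. ∠SVU = 95°  [△VUS]

∠SVU = 95°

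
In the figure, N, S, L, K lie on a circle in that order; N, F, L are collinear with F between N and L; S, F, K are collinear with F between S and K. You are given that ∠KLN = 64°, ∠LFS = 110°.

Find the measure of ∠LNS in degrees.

∠LNS = 46°

1. ∠KSN = 64°  [same arc NK]
2. ∠NFS = 70°  [linear pair at F on NL]
3. ∠LNS = 46°  [△NFS]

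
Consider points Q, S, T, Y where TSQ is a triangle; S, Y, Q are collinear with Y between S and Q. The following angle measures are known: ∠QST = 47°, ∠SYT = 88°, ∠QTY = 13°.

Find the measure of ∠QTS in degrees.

∠QTS = 58°

1. ∠QYT = 92°  [linear pair at Y on SQ]
2. ∠TQY = 75°  [△TYQ]
3. ∠SQT = 75°  [Y on ray QS]
4. ∠QTS = 58°  [△TSQ]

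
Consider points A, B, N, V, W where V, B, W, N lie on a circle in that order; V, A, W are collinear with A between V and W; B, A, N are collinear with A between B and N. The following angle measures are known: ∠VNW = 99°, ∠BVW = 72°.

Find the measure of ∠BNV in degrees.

∠BNV = 27°

1. ∠VBW = 81°  [cyclic VBWN, opposite ∠B+∠N]
2. ∠BWV = 27°  [△VBW]
3. ∠BNV = 27°  [same arc VB]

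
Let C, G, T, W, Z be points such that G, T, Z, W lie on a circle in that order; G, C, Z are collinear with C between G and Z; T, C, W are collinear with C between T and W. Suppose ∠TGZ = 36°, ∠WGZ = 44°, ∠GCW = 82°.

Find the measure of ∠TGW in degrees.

1. ∠TWZ = 36°  [same arc TZ]
2. ∠WTZ = 44°  [same arc ZW]
3. ∠TZW = 100°  [△TZW]
4. ∠TGW = 80°  [cyclic GTZW, opposite ∠G+∠Z]

∠TGW = 80°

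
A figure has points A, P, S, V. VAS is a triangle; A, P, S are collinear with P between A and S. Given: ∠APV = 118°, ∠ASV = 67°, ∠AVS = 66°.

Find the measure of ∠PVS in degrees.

∠PVS = 51°

1. ∠SPV = 62°  [linear pair at P on AS]
2. ∠PSV = 67°  [P on ray SA]
3. ∠PVS = 51°  [△VPS]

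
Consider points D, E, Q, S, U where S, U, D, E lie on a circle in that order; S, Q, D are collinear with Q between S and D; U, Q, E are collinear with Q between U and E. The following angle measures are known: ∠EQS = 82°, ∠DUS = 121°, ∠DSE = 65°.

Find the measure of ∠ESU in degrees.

∠ESU = 91°

1. ∠DQE = 98°  [linear pair at Q on SD]
2. ∠DES = 59°  [cyclic SUDE, opposite ∠U+∠E]
3. ∠DUE = 65°  [same arc DE]
4. ∠EDS = 56°  [△SDE]
5. ∠DEU = 26°  [△DQE]
6. ∠EDU = 89°  [△UDE]
7. ∠ESU = 91°  [cyclic SUDE, opposite ∠S+∠D]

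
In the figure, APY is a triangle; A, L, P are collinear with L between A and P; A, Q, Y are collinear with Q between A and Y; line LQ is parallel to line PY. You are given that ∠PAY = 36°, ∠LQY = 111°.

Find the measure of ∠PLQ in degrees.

1. ∠LAQ = 36°  [L on AP, Q on AY]
2. ∠AQL = 69°  [linear pair at Q on AY]
3. ∠ALQ = 75°  [△ALQ]
4. ∠PLQ = 105°  [linear pair at L on AP]

∠PLQ = 105°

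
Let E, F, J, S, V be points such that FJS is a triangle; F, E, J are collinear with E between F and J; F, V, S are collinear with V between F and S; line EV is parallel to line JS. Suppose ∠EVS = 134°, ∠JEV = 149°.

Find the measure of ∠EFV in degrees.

∠EFV = 103°

1. ∠EVF = 46°  [linear pair at V on FS]
2. ∠FEV = 31°  [linear pair at E on FJ]
3. ∠EFV = 103°  [△FEV]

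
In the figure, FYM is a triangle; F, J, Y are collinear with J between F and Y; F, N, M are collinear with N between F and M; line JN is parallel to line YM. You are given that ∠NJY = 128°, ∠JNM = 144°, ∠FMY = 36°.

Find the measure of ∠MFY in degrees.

∠MFY = 92°

1. ∠FJN = 52°  [linear pair at J on FY]
2. ∠FNJ = 36°  [linear pair at N on FM]
3. ∠JFN = 92°  [△FJN]
4. ∠MFY = 92°  [J on FY, N on FM]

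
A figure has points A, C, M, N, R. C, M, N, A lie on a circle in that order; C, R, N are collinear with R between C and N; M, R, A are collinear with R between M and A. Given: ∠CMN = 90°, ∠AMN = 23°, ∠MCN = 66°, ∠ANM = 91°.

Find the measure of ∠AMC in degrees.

∠AMC = 67°

1. ∠CNM = 24°  [△CMN]
2. ∠ACM = 89°  [cyclic CMNA, opposite ∠C+∠N]
3. ∠CAM = 24°  [same arc CM]
4. ∠AMC = 67°  [△CMA]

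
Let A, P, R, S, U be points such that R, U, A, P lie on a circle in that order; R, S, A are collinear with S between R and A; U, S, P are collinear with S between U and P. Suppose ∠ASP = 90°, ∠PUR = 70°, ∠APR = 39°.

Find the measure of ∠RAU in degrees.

∠RAU = 19°

1. ∠RSU = 90°  [vertical angles at S]
2. ∠ARU = 20°  [△RSU]
3. ∠AUR = 141°  [cyclic RUAP, opposite ∠U+∠P]
4. ∠RAU = 19°  [△RUA]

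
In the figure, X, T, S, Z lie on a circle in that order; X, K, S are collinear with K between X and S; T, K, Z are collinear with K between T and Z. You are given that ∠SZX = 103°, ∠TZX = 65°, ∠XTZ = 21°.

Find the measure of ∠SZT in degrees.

∠SZT = 38°

1. ∠STX = 77°  [cyclic XTSZ, opposite ∠T+∠Z]
2. ∠TSX = 65°  [same arc XT]
3. ∠SXT = 38°  [△XTS]
4. ∠SZT = 38°  [same arc TS]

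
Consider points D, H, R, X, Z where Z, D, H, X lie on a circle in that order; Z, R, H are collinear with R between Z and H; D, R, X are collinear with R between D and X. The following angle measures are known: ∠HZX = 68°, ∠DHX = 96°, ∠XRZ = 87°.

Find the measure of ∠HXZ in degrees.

∠HXZ = 41°

1. ∠HDX = 68°  [same arc HX]
2. ∠DXH = 16°  [△DHX]
3. ∠HRX = 93°  [linear pair at R on ZH]
4. ∠XHZ = 71°  [△HRX]
5. ∠HXZ = 41°  [△ZHX]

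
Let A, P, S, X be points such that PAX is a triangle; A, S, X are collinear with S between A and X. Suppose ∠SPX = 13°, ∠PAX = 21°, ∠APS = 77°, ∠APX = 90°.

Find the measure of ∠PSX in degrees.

1. ∠PAS = 21°  [S on ray AX]
2. ∠ASP = 82°  [△PAS]
3. ∠PSX = 98°  [linear pair at S on AX]

∠PSX = 98°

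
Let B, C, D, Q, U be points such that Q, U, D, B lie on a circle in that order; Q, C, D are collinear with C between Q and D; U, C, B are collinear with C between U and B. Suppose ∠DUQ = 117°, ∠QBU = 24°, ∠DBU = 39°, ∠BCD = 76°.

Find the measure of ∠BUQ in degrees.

∠BUQ = 65°

1. ∠DQU = 39°  [same arc UD]
2. ∠QCU = 76°  [vertical angles at C]
3. ∠BUQ = 65°  [△QCU]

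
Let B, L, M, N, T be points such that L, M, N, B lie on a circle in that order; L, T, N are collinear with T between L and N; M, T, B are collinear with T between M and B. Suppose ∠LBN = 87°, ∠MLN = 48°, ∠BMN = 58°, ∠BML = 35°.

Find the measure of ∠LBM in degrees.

∠LBM = 39°

1. ∠LMN = 93°  [cyclic LMNB, opposite ∠M+∠B]
2. ∠LNM = 39°  [△LMN]
3. ∠LBM = 39°  [same arc LM]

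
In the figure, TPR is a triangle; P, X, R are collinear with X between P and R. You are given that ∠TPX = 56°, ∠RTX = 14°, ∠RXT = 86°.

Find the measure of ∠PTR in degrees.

∠PTR = 44°

1. ∠RPT = 56°  [X on ray PR]
2. ∠TRX = 80°  [△TXR]
3. ∠PRT = 80°  [X on ray RP]
4. ∠PTR = 44°  [△TPR]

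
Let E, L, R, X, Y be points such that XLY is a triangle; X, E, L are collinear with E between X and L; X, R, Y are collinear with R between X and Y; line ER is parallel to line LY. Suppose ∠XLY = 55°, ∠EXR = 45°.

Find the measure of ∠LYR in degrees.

1. ∠REX = 55°  [ER∥LY, corresponding at E]
2. ∠ERX = 80°  [△XER]
3. ∠ERY = 100°  [linear pair at R on XY]
4. ∠LYR = 80°  [ER∥LY, co-interior at Y–R]

∠LYR = 80°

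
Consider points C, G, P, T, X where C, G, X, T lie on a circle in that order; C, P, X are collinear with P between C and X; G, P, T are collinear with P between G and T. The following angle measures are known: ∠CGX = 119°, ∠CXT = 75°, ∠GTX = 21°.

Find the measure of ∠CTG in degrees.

1. ∠CTX = 61°  [cyclic CGXT, opposite ∠G+∠T]
2. ∠TCX = 44°  [△CXT]
3. ∠TPX = 84°  [△XPT]
4. ∠CPT = 96°  [linear pair at P on CX]
5. ∠CTG = 40°  [△CPT]

∠CTG = 40°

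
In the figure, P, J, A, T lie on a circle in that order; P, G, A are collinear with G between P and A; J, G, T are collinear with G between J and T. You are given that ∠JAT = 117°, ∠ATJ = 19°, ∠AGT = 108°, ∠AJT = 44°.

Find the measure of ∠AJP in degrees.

∠AJP = 97°

1. ∠PAT = 53°  [△AGT]
2. ∠APT = 44°  [same arc AT]
3. ∠ATP = 83°  [△PAT]
4. ∠AJP = 97°  [cyclic PJAT, opposite ∠J+∠T]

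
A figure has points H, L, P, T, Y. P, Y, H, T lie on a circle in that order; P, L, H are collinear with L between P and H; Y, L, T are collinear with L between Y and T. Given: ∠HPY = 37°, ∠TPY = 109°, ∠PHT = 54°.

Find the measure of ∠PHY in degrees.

∠PHY = 17°

1. ∠PYT = 54°  [same arc PT]
2. ∠PTY = 17°  [△PYT]
3. ∠PHY = 17°  [same arc PY]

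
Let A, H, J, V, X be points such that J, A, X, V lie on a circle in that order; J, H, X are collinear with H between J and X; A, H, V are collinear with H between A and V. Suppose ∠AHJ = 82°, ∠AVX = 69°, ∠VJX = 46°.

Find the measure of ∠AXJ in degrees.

1. ∠AHX = 98°  [linear pair at H on JX]
2. ∠VAX = 46°  [same arc XV]
3. ∠AXJ = 36°  [△AHX]

∠AXJ = 36°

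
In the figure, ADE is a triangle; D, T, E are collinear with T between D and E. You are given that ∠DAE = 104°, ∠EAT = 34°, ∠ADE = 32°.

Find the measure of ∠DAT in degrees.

∠DAT = 70°

1. ∠AED = 44°  [△ADE]
2. ∠ADT = 32°  [T on ray DE]
3. ∠AET = 44°  [T on ray ED]
4. ∠ATE = 102°  [△ATE]
5. ∠ATD = 78°  [linear pair at T on DE]
6. ∠DAT = 70°  [△ADT]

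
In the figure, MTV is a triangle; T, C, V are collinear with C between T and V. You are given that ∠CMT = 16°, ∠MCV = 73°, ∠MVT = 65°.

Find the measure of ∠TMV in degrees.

∠TMV = 58°

1. ∠MCT = 107°  [linear pair at C on TV]
2. ∠CTM = 57°  [△MTC]
3. ∠MTV = 57°  [C on ray TV]
4. ∠TMV = 58°  [△MTV]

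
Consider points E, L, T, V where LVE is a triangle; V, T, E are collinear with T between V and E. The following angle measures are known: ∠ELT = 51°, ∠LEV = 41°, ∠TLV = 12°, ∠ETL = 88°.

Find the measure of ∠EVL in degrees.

∠EVL = 76°

1. ∠LTV = 92°  [linear pair at T on VE]
2. ∠LVT = 76°  [△LVT]
3. ∠EVL = 76°  [T on ray VE]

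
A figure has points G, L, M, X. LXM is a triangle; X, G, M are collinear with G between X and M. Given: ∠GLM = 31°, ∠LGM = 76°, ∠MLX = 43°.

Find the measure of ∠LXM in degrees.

∠LXM = 64°

1. ∠GML = 73°  [△LGM]
2. ∠LMX = 73°  [G on ray MX]
3. ∠LXM = 64°  [△LXM]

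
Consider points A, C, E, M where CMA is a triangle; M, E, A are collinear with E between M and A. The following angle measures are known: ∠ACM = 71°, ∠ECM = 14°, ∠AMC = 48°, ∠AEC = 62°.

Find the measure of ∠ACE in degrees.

1. ∠CAM = 61°  [△CMA]
2. ∠CAE = 61°  [E on ray AM]
3. ∠ACE = 57°  [△CEA]

∠ACE = 57°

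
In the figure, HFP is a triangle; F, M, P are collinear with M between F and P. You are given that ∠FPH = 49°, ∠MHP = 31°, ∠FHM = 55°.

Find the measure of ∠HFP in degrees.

1. ∠HPM = 49°  [M on ray PF]
2. ∠HMP = 100°  [△HMP]
3. ∠FMH = 80°  [linear pair at M on FP]
4. ∠HFM = 45°  [△HFM]
5. ∠HFP = 45°  [M on ray FP]

∠HFP = 45°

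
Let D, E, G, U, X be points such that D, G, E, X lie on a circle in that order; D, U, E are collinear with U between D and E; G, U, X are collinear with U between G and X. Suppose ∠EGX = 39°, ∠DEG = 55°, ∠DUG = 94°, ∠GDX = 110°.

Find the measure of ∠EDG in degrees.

1. ∠DXG = 55°  [same arc DG]
2. ∠DGX = 15°  [△DGX]
3. ∠EDG = 71°  [△DUG]

∠EDG = 71°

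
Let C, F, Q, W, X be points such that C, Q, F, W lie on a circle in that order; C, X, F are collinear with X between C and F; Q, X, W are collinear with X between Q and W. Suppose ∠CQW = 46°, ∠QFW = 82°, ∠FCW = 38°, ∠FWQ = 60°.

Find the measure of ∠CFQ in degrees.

1. ∠CFW = 46°  [same arc CW]
2. ∠CWF = 96°  [△CFW]
3. ∠FCQ = 60°  [same arc QF]
4. ∠CQF = 84°  [cyclic CQFW, opposite ∠Q+∠W]
5. ∠CFQ = 36°  [△CQF]

∠CFQ = 36°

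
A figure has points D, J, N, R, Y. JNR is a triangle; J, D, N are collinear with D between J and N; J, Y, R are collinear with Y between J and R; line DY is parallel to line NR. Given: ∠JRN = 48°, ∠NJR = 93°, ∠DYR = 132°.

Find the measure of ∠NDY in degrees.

1. ∠JNR = 39°  [△JNR]
2. ∠JDY = 39°  [DY∥NR, corresponding at D]
3. ∠NDY = 141°  [linear pair at D on JN]

∠NDY = 141°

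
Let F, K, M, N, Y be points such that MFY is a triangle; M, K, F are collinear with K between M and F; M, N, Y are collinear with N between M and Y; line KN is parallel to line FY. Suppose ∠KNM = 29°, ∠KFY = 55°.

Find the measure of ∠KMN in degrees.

∠KMN = 96°

1. ∠FYM = 29°  [KN∥FY, corresponding at N]
2. ∠MFY = 55°  [K on ray FM]
3. ∠FMY = 96°  [△MFY]
4. ∠KMN = 96°  [K on MF, N on MY]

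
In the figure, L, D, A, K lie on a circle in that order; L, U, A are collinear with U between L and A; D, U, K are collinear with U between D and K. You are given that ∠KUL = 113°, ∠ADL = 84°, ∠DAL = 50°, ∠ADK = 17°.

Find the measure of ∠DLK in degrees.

∠DLK = 63°

1. ∠AUD = 113°  [vertical angles at U]
2. ∠ALD = 46°  [△LDA]
3. ∠DKL = 50°  [same arc LD]
4. ∠DUL = 67°  [linear pair at U on LA]
5. ∠KDL = 67°  [△LUD]
6. ∠DLK = 63°  [△LDK]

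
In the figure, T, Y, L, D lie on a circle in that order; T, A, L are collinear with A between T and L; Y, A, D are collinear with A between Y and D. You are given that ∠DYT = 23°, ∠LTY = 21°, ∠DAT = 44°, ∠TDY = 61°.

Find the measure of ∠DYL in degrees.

1. ∠DTY = 96°  [△TYD]
2. ∠LDY = 21°  [same arc YL]
3. ∠DLY = 84°  [cyclic TYLD, opposite ∠T+∠L]
4. ∠DYL = 75°  [△YLD]

∠DYL = 75°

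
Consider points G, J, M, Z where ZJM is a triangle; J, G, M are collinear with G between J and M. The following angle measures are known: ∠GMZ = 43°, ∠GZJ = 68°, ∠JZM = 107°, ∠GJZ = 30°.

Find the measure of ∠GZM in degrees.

1. ∠JGZ = 82°  [△ZJG]
2. ∠MGZ = 98°  [linear pair at G on JM]
3. ∠GZM = 39°  [△ZGM]

∠GZM = 39°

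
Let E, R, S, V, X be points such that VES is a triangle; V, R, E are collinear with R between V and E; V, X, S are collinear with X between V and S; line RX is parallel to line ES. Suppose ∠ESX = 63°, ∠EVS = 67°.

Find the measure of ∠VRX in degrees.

∠VRX = 50°

1. ∠ESV = 63°  [X on ray SV]
2. ∠SEV = 50°  [△VES]
3. ∠VRX = 50°  [RX∥ES, corresponding at R]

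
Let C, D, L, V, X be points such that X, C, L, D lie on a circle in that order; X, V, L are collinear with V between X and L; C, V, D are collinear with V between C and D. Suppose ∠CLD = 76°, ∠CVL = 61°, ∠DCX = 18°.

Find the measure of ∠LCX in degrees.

1. ∠CXD = 104°  [cyclic XCLD, opposite ∠X+∠L]
2. ∠CVX = 119°  [linear pair at V on XL]
3. ∠CDX = 58°  [△XCD]
4. ∠CXL = 43°  [△XVC]
5. ∠CLX = 58°  [same arc XC]
6. ∠LCX = 79°  [△XCL]

∠LCX = 79°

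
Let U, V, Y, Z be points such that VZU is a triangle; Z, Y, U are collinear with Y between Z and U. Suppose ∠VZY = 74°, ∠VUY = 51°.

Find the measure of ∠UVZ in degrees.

1. ∠UZV = 74°  [Y on ray ZU]
2. ∠VUZ = 51°  [Y on ray UZ]
3. ∠UVZ = 55°  [△VZU]

∠UVZ = 55°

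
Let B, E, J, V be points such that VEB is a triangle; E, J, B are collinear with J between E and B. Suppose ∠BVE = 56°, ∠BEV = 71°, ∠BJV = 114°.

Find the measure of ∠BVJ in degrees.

∠BVJ = 13°

1. ∠EBV = 53°  [△VEB]
2. ∠JBV = 53°  [J on ray BE]
3. ∠BVJ = 13°  [△VJB]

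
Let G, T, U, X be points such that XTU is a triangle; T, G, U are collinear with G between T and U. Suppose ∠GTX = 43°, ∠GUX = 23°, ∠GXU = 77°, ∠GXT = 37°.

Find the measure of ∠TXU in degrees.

1. ∠UTX = 43°  [G on ray TU]
2. ∠TUX = 23°  [G on ray UT]
3. ∠TXU = 114°  [△XTU]

∠TXU = 114°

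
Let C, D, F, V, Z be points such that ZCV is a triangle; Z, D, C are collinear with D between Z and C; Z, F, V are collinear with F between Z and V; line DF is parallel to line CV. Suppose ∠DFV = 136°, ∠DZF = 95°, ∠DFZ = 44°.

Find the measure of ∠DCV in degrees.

1. ∠FDZ = 41°  [△ZDF]
2. ∠CDF = 139°  [linear pair at D on ZC]
3. ∠DCV = 41°  [DF∥CV, co-interior at C–D]

∠DCV = 41°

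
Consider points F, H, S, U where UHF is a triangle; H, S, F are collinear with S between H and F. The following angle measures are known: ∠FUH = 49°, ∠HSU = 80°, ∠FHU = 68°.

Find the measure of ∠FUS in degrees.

1. ∠HFU = 63°  [△UHF]
2. ∠FSU = 100°  [linear pair at S on HF]
3. ∠SFU = 63°  [S on ray FH]
4. ∠FUS = 17°  [△USF]

∠FUS = 17°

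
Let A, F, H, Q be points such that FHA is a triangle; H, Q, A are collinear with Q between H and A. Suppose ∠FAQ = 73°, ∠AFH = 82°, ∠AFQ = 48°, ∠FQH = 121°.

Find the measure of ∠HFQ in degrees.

1. ∠FAH = 73°  [Q on ray AH]
2. ∠AHF = 25°  [△FHA]
3. ∠FHQ = 25°  [Q on ray HA]
4. ∠HFQ = 34°  [△FHQ]

∠HFQ = 34°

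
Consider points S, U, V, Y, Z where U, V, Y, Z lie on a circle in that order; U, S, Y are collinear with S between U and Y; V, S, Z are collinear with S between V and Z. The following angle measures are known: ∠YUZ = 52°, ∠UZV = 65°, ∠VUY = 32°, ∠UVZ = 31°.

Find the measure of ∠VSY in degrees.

∠VSY = 63°

1. ∠YVZ = 52°  [same arc YZ]
2. ∠UYV = 65°  [same arc UV]
3. ∠VSY = 63°  [△VSY]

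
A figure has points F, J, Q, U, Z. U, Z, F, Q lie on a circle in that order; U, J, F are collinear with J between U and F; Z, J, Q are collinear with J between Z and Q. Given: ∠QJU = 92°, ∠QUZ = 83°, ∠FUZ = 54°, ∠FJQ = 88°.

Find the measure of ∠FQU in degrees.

∠FQU = 113°

1. ∠QFZ = 97°  [cyclic UZFQ, opposite ∠U+∠F]
2. ∠FQZ = 54°  [same arc ZF]
3. ∠QFU = 38°  [△FJQ]
4. ∠FZQ = 29°  [△ZFQ]
5. ∠FUQ = 29°  [same arc FQ]
6. ∠FQU = 113°  [△UFQ]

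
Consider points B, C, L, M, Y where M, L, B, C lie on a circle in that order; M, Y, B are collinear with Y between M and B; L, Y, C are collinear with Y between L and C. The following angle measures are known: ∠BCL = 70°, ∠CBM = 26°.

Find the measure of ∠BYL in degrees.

1. ∠BML = 70°  [same arc LB]
2. ∠CLM = 26°  [same arc MC]
3. ∠LYM = 84°  [△MYL]
4. ∠BYL = 96°  [linear pair at Y on MB]

∠BYL = 96°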